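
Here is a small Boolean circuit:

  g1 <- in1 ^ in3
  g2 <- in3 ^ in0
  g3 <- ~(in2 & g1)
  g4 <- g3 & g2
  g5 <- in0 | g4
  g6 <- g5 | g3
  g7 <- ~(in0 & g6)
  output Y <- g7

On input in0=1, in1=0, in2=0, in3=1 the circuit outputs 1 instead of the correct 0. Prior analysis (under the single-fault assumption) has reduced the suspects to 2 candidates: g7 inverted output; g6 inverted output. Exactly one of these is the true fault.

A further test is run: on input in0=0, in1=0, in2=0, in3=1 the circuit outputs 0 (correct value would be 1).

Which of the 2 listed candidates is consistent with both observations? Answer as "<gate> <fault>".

Evaluate each candidate on input in0=0, in1=0, in2=0, in3=1:
  g7 inverted output: g1=1, g2=1, g3=1, g4=1, g5=1, g6=1, g7=0 [inverted output] → 0 — matches
  g6 inverted output: g1=1, g2=1, g3=1, g4=1, g5=1, g6=0 [inverted output], g7=1 → 1 — eliminated
Only g7 inverted output reproduces the observed 0.

g7 inverted output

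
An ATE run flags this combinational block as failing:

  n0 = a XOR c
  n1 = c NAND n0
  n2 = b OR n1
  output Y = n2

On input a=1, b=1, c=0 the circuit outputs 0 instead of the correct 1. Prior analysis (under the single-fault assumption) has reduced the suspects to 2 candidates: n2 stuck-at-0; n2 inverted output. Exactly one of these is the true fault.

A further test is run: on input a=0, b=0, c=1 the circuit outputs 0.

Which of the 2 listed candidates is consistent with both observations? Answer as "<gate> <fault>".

Evaluate each candidate on input a=0, b=0, c=1:
  n2 stuck-at-0: n0=1, n1=0, n2=0 [stuck-at-0] → 0 — matches
  n2 inverted output: n0=1, n1=0, n2=1 [inverted output] → 1 — eliminated
Only n2 stuck-at-0 reproduces the observed 0.

n2 stuck-at-0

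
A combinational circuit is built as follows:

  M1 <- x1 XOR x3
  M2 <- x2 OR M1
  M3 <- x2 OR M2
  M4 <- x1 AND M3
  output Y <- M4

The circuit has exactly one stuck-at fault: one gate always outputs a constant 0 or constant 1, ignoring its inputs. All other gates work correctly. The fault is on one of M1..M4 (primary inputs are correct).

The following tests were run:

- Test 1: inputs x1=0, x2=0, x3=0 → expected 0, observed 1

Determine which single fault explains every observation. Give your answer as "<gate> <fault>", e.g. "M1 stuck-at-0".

Fault-free values for test 1 (x1=0, x2=0, x3=0): M1=0, M2=0, M3=0, M4=0, giving Y=0. Observed 1.
Test 1: faults giving observed 1 are {M4 stuck-at-1}.
Only M4 stuck-at-1 is consistent with every test.

M4 stuck-at-1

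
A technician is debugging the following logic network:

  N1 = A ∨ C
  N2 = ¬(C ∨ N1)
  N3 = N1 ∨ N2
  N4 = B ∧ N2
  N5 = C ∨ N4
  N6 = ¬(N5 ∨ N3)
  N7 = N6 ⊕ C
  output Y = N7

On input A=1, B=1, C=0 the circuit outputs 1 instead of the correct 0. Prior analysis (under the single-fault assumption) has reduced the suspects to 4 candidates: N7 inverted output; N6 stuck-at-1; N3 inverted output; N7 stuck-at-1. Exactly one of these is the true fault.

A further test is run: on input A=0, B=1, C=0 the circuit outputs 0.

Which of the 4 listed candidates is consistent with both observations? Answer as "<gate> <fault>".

N3 inverted output

Evaluate each candidate on input A=0, B=1, C=0:
  N7 inverted output: N1=0, N2=1, N3=1, N4=1, N5=1, N6=0, N7=1 [inverted output] → 1 — eliminated
  N6 stuck-at-1: N1=0, N2=1, N3=1, N4=1, N5=1, N6=1 [stuck-at-1], N7=1 → 1 — eliminated
  N3 inverted output: N1=0, N2=1, N3=0 [inverted output], N4=1, N5=1, N6=0, N7=0 → 0 — matches
  N7 stuck-at-1: N1=0, N2=1, N3=1, N4=1, N5=1, N6=0, N7=1 [stuck-at-1] → 1 — eliminated
Only N3 inverted output reproduces the observed 0.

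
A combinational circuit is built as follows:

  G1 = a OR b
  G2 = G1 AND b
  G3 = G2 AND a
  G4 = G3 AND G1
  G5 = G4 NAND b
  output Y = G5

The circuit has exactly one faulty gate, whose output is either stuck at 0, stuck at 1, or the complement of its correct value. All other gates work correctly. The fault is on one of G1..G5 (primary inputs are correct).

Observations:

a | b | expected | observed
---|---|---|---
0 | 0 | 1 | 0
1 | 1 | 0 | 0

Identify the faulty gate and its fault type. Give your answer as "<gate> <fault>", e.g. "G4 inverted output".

Fault-free values for test 1 (a=0, b=0): G1=0, G2=0, G3=0, G4=0, G5=1, giving Y=1. Observed 0.
Test 1: faults giving observed 0 are {G5 stuck-at-0, G5 inverted output}.
Test 2 (a=1, b=1): fault-free G1=1, G2=1, G3=1, G4=1, G5=0 → 0; observed 0. Eliminates G5 inverted output.
Only G5 stuck-at-0 is consistent with every test.

G5 stuck-at-0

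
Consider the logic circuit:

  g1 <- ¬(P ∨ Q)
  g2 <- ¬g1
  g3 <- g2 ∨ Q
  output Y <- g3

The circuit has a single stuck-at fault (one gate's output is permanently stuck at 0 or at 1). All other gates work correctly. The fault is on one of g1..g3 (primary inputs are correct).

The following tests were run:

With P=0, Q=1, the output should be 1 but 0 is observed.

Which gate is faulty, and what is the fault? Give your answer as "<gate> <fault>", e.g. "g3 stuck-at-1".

Fault-free values for test 1 (P=0, Q=1): g1=0, g2=1, g3=1, giving Y=1. Observed 0.
Test 1: faults giving observed 0 are {g3 stuck-at-0}.
Only g3 stuck-at-0 is consistent with every test.

g3 stuck-at-0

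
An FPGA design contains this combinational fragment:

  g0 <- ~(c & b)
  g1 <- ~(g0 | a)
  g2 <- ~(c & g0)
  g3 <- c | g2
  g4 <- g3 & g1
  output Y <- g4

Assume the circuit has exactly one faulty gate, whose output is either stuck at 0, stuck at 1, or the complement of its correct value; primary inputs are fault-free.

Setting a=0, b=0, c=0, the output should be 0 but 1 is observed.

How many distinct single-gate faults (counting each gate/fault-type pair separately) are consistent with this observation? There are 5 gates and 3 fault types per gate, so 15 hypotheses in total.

Fault-free: g0=1, g1=0, g2=1, g3=1, g4=0 → 0. Observed 1.
  g0: stuck-at-0, inverted output ✓; others ✗
  g1: stuck-at-1, inverted output ✓; others ✗
  g2: none of the 3 fault types match ✗
  g3: none of the 3 fault types match ✗
  g4: stuck-at-1, inverted output ✓; others ✗
Consistent faults: {g0 stuck-at-0, g0 inverted output, g1 stuck-at-1, g1 inverted output, g4 stuck-at-1, g4 inverted output} — 6 in all.

6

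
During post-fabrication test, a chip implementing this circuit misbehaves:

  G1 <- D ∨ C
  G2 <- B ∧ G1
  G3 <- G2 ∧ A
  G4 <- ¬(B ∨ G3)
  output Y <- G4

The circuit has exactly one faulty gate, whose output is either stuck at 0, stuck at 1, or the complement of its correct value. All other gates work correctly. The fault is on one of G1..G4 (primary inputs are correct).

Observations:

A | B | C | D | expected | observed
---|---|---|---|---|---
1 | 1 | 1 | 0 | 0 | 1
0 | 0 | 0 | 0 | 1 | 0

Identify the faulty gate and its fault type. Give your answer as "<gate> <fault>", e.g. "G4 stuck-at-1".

Fault-free values for test 1 (A=1, B=1, C=1, D=0): G1=1, G2=1, G3=1, G4=0, giving Y=0. Observed 1.
Test 1: faults giving observed 1 are {G4 stuck-at-1, G4 inverted output}.
Test 2 (A=0, B=0, C=0, D=0): fault-free G1=0, G2=0, G3=0, G4=1 → 1; observed 0. Eliminates G4 stuck-at-1.
Only G4 inverted output is consistent with every test.

G4 inverted output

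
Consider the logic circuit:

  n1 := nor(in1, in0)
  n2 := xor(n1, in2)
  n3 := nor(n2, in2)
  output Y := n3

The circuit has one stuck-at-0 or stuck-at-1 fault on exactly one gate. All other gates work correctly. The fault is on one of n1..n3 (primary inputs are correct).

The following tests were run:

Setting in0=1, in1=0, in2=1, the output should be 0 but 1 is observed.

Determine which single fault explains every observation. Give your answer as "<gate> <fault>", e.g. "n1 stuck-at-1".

Fault-free values for test 1 (in0=1, in1=0, in2=1): n1=0, n2=1, n3=0, giving Y=0. Observed 1.
Test 1: faults giving observed 1 are {n3 stuck-at-1}.
Only n3 stuck-at-1 is consistent with every test.

n3 stuck-at-1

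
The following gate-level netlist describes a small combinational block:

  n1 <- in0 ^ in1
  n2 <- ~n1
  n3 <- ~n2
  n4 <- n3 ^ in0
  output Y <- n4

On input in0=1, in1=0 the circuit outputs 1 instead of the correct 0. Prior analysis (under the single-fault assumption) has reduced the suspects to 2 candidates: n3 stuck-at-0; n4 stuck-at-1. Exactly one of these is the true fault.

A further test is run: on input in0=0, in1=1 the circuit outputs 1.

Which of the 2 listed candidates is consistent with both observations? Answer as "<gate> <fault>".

n4 stuck-at-1

Evaluate each candidate on input in0=0, in1=1:
  n3 stuck-at-0: n1=1, n2=0, n3=0 [stuck-at-0], n4=0 → 0 — eliminated
  n4 stuck-at-1: n1=1, n2=0, n3=1, n4=1 [stuck-at-1] → 1 — matches
Only n4 stuck-at-1 reproduces the observed 1.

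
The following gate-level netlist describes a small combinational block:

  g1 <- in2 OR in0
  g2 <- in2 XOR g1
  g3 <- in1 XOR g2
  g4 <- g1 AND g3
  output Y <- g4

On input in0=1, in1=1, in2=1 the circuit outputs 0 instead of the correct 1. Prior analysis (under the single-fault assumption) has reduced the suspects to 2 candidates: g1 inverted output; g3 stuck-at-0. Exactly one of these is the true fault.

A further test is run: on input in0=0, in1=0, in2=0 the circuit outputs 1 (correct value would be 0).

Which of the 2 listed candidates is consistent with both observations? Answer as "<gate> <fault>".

g1 inverted output

Evaluate each candidate on input in0=0, in1=0, in2=0:
  g1 inverted output: g1=1 [inverted output], g2=1, g3=1, g4=1 → 1 — matches
  g3 stuck-at-0: g1=0, g2=0, g3=0 [stuck-at-0], g4=0 → 0 — eliminated
Only g1 inverted output reproduces the observed 1.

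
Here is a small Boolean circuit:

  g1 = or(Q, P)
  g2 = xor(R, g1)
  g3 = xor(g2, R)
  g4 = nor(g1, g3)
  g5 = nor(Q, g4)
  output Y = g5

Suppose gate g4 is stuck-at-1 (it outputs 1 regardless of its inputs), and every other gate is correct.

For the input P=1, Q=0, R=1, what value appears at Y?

0

Propagate with g4 forced: g1=1, g2=0, g3=1, g4=1 [stuck-at-1], g5=0.
So Y = 0. (Without the fault it would be 1.)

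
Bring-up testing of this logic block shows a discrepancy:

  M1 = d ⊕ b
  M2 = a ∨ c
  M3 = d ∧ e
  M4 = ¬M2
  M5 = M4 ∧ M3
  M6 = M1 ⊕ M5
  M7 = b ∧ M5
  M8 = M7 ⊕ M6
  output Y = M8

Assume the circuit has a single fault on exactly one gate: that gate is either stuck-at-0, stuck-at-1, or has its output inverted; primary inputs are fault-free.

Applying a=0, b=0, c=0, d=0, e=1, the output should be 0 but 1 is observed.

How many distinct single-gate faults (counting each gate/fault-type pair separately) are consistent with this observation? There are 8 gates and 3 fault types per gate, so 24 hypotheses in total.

12

Fault-free: M1=0, M2=0, M3=0, M4=1, M5=0, M6=0, M7=0, M8=0 → 0. Observed 1.
  M1: stuck-at-1, inverted output ✓; others ✗
  M2: none of the 3 fault types match ✗
  M3: stuck-at-1, inverted output ✓; others ✗
  M4: none of the 3 fault types match ✗
  M5: stuck-at-1, inverted output ✓; others ✗
  M6: stuck-at-1, inverted output ✓; others ✗
  M7: stuck-at-1, inverted output ✓; others ✗
  M8: stuck-at-1, inverted output ✓; others ✗
Consistent faults: {M1 stuck-at-1, M1 inverted output, M3 stuck-at-1, M3 inverted output, M5 stuck-at-1, M5 inverted output, M6 stuck-at-1, M6 inverted output, M7 stuck-at-1, M7 inverted output, M8 stuck-at-1, M8 inverted output} — 12 in all.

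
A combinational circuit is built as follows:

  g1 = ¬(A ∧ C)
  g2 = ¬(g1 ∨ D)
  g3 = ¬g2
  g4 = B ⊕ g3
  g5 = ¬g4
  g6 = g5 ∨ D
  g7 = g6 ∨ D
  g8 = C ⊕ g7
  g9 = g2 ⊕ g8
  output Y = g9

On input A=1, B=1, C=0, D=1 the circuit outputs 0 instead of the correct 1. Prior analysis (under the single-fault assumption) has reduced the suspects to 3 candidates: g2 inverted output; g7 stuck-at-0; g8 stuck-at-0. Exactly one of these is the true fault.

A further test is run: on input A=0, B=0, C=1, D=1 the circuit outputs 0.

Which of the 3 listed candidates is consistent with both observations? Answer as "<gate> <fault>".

g8 stuck-at-0

Evaluate each candidate on input A=0, B=0, C=1, D=1:
  g2 inverted output: g1=1, g2=1 [inverted output], g3=0, g4=0, g5=1, g6=1, g7=1, g8=0, g9=1 → 1 — eliminated
  g7 stuck-at-0: g1=1, g2=0, g3=1, g4=1, g5=0, g6=1, g7=0 [stuck-at-0], g8=1, g9=1 → 1 — eliminated
  g8 stuck-at-0: g1=1, g2=0, g3=1, g4=1, g5=0, g6=1, g7=1, g8=0 [stuck-at-0], g9=0 → 0 — matches
Only g8 stuck-at-0 reproduces the observed 0.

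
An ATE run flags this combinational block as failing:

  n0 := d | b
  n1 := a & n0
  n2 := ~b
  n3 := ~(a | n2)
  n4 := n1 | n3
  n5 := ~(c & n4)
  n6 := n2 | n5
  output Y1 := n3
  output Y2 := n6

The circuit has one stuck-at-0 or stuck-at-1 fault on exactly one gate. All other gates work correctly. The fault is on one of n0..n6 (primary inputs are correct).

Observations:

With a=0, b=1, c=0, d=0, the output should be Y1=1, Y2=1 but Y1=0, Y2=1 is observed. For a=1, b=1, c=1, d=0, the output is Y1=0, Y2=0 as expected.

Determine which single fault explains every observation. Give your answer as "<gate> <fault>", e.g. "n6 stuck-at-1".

n3 stuck-at-0

Fault-free values for test 1 (a=0, b=1, c=0, d=0): n0=1, n1=0, n2=0, n3=1, n4=1, n5=1, n6=1, giving Y1=1, Y2=1. Observed Y1=0, Y2=1.
Test 1: faults giving observed Y1=0, Y2=1 are {n2 stuck-at-1, n3 stuck-at-0}.
Test 2 (a=1, b=1, c=1, d=0): fault-free n0=1, n1=1, n2=0, n3=0, n4=1, n5=0, n6=0 → Y1=0, Y2=0; observed Y1=0, Y2=0. Eliminates n2 stuck-at-1.
Only n3 stuck-at-0 is consistent with every test.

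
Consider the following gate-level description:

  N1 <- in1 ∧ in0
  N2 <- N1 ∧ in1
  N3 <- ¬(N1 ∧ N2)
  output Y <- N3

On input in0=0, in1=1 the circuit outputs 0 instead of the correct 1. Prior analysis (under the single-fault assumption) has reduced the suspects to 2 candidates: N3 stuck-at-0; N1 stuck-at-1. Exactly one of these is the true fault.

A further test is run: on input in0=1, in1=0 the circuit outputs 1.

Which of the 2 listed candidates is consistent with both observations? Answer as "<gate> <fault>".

N1 stuck-at-1

Evaluate each candidate on input in0=1, in1=0:
  N3 stuck-at-0: N1=0, N2=0, N3=0 [stuck-at-0] → 0 — eliminated
  N1 stuck-at-1: N1=1 [stuck-at-1], N2=0, N3=1 → 1 — matches
Only N1 stuck-at-1 reproduces the observed 1.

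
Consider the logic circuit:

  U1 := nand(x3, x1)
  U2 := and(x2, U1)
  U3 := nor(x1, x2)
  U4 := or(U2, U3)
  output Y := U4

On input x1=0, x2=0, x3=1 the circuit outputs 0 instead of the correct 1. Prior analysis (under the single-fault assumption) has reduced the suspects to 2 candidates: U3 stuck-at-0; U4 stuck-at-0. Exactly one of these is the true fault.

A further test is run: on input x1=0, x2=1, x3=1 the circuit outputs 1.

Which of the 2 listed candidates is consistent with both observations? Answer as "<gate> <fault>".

Evaluate each candidate on input x1=0, x2=1, x3=1:
  U3 stuck-at-0: U1=1, U2=1, U3=0 [stuck-at-0], U4=1 → 1 — matches
  U4 stuck-at-0: U1=1, U2=1, U3=0, U4=0 [stuck-at-0] → 0 — eliminated
Only U3 stuck-at-0 reproduces the observed 1.

U3 stuck-at-0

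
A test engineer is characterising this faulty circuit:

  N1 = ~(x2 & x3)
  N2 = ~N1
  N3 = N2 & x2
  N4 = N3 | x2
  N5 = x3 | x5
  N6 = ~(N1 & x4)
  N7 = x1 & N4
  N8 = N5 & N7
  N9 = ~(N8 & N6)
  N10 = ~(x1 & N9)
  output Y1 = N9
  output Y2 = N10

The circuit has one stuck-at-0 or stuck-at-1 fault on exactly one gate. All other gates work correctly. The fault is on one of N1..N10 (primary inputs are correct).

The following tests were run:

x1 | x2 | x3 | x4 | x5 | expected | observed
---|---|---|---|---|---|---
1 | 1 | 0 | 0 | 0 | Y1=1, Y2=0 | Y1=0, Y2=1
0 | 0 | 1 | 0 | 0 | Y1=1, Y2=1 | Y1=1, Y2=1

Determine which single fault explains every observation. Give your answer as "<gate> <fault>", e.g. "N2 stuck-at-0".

Fault-free values for test 1 (x1=1, x2=1, x3=0, x4=0, x5=0): N1=1, N2=0, N3=0, N4=1, N5=0, N6=1, N7=1, N8=0, N9=1, N10=0, giving Y1=1, Y2=0. Observed Y1=0, Y2=1.
Test 1: faults giving observed Y1=0, Y2=1 are {N5 stuck-at-1, N8 stuck-at-1, N9 stuck-at-0}.
Test 2 (x1=0, x2=0, x3=1, x4=0, x5=0): fault-free N1=1, N2=0, N3=0, N4=0, N5=1, N6=1, N7=0, N8=0, N9=1, N10=1 → Y1=1, Y2=1; observed Y1=1, Y2=1. Eliminates N8 stuck-at-1, N9 stuck-at-0.
Only N5 stuck-at-1 is consistent with every test.

N5 stuck-at-1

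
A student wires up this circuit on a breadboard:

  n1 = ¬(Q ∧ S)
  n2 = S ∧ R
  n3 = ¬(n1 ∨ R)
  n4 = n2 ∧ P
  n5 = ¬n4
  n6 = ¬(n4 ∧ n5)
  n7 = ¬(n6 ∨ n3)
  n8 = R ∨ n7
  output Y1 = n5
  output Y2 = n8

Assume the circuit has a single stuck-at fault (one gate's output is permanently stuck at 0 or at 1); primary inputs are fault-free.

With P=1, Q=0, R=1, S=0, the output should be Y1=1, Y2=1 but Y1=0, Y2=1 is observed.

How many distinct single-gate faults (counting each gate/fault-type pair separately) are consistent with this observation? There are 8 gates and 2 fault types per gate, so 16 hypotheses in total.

3

Fault-free: n1=1, n2=0, n3=0, n4=0, n5=1, n6=1, n7=0, n8=1 → Y1=1, Y2=1. Observed Y1=0, Y2=1.
  n1: none of the 2 fault types match ✗
  n2: stuck-at-1 ✓; others ✗
  n3: none of the 2 fault types match ✗
  n4: stuck-at-1 ✓; others ✗
  n5: stuck-at-0 ✓; others ✗
  n6: none of the 2 fault types match ✗
  n7: none of the 2 fault types match ✗
  n8: none of the 2 fault types match ✗
Consistent faults: {n2 stuck-at-1, n4 stuck-at-1, n5 stuck-at-0} — 3 in all.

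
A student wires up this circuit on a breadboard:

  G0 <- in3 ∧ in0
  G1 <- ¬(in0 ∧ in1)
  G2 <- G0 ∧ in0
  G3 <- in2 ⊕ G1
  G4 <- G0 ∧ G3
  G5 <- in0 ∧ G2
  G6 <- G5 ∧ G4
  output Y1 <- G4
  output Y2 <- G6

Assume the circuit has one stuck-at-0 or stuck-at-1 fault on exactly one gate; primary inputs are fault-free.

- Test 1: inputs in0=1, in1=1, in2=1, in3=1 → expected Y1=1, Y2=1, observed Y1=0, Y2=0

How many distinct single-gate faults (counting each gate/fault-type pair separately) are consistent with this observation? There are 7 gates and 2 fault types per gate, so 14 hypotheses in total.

4

Fault-free: G0=1, G1=0, G2=1, G3=1, G4=1, G5=1, G6=1 → Y1=1, Y2=1. Observed Y1=0, Y2=0.
  G0 stuck-at-0: output Y1=0, Y2=0 ✓
  G0 stuck-at-1: output Y1=1, Y2=1 ✗
  G1 stuck-at-0: output Y1=1, Y2=1 ✗
  G1 stuck-at-1: output Y1=0, Y2=0 ✓
  G2 stuck-at-0: output Y1=1, Y2=0 ✗
  G2 stuck-at-1: output Y1=1, Y2=1 ✗
  G3 stuck-at-0: output Y1=0, Y2=0 ✓
  G3 stuck-at-1: output Y1=1, Y2=1 ✗
  G4 stuck-at-0: output Y1=0, Y2=0 ✓
  G4 stuck-at-1: output Y1=1, Y2=1 ✗
  G5 stuck-at-0: output Y1=1, Y2=0 ✗
  G5 stuck-at-1: output Y1=1, Y2=1 ✗
  G6 stuck-at-0: output Y1=1, Y2=0 ✗
  G6 stuck-at-1: output Y1=1, Y2=1 ✗
Consistent faults: {G0 stuck-at-0, G1 stuck-at-1, G3 stuck-at-0, G4 stuck-at-0} — 4 in all.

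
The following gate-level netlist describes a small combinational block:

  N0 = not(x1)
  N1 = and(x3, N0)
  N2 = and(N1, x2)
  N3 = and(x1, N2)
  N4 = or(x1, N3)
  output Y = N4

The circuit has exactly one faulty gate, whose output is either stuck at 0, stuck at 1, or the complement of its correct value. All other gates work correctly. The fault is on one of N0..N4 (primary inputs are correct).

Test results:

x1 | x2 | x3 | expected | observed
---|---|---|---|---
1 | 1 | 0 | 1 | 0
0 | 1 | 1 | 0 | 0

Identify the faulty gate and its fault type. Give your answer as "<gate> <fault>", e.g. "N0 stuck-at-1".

Fault-free values for test 1 (x1=1, x2=1, x3=0): N0=0, N1=0, N2=0, N3=0, N4=1, giving Y=1. Observed 0.
Test 1: faults giving observed 0 are {N4 stuck-at-0, N4 inverted output}.
Test 2 (x1=0, x2=1, x3=1): fault-free N0=1, N1=1, N2=1, N3=0, N4=0 → 0; observed 0. Eliminates N4 inverted output.
Only N4 stuck-at-0 is consistent with every test.

N4 stuck-at-0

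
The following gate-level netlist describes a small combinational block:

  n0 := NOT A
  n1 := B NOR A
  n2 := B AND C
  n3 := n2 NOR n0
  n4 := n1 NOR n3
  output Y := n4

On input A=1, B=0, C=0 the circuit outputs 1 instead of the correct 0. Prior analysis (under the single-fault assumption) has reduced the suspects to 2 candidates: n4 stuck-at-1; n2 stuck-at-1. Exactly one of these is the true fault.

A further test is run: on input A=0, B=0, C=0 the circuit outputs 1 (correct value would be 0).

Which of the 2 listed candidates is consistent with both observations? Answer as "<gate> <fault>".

Evaluate each candidate on input A=0, B=0, C=0:
  n4 stuck-at-1: n0=1, n1=1, n2=0, n3=0, n4=1 [stuck-at-1] → 1 — matches
  n2 stuck-at-1: n0=1, n1=1, n2=1 [stuck-at-1], n3=0, n4=0 → 0 — eliminated
Only n4 stuck-at-1 reproduces the observed 1.

n4 stuck-at-1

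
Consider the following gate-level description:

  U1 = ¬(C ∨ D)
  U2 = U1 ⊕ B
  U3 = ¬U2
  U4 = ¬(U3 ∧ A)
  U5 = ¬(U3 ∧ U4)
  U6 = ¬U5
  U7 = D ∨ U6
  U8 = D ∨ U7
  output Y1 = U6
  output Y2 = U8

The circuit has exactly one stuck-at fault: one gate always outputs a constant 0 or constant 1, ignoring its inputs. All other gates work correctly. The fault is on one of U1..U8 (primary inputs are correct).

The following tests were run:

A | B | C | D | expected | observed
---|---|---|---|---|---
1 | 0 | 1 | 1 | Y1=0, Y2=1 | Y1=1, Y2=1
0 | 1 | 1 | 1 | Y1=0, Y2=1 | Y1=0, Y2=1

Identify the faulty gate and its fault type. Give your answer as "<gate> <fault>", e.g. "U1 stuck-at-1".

U4 stuck-at-1

Fault-free values for test 1 (A=1, B=0, C=1, D=1): U1=0, U2=0, U3=1, U4=0, U5=1, U6=0, U7=1, U8=1, giving Y1=0, Y2=1. Observed Y1=1, Y2=1.
Test 1: faults giving observed Y1=1, Y2=1 are {U4 stuck-at-1, U5 stuck-at-0, U6 stuck-at-1}.
Test 2 (A=0, B=1, C=1, D=1): fault-free U1=0, U2=1, U3=0, U4=1, U5=1, U6=0, U7=1, U8=1 → Y1=0, Y2=1; observed Y1=0, Y2=1. Eliminates U5 stuck-at-0, U6 stuck-at-1.
Only U4 stuck-at-1 is consistent with every test.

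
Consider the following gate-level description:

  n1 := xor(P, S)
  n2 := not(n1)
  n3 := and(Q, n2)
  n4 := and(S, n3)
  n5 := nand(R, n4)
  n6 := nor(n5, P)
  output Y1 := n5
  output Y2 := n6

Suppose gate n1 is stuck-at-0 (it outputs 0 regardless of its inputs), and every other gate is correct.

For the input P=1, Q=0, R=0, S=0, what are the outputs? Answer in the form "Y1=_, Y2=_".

Propagate with n1 forced: n1=0 [stuck-at-0], n2=1, n3=0, n4=0, n5=1, n6=0.
So the outputs are Y1=1, Y2=0. (Same as the fault-free value — the fault is masked on this input.)

Y1=1, Y2=0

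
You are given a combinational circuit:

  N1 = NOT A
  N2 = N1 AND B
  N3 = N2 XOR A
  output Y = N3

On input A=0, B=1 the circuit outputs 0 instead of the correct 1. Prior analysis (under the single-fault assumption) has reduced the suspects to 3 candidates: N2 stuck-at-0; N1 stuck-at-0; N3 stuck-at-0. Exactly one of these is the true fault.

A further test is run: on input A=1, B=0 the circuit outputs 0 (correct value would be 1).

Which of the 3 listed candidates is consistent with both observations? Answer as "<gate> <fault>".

Evaluate each candidate on input A=1, B=0:
  N2 stuck-at-0: N1=0, N2=0 [stuck-at-0], N3=1 → 1 — eliminated
  N1 stuck-at-0: N1=0 [stuck-at-0], N2=0, N3=1 → 1 — eliminated
  N3 stuck-at-0: N1=0, N2=0, N3=0 [stuck-at-0] → 0 — matches
Only N3 stuck-at-0 reproduces the observed 0.

N3 stuck-at-0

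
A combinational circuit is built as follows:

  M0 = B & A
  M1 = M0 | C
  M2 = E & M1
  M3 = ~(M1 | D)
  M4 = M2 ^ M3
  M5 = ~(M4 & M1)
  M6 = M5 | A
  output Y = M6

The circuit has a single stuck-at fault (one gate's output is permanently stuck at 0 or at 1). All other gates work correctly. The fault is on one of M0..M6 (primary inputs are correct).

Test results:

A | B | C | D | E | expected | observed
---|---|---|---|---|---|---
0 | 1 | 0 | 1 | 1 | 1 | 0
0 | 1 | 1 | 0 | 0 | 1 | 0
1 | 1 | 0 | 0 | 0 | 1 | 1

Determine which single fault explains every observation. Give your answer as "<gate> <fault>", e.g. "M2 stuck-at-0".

Fault-free values for test 1 (A=0, B=1, C=0, D=1, E=1): M0=0, M1=0, M2=0, M3=0, M4=0, M5=1, M6=1, giving Y=1. Observed 0.
Test 1: faults giving observed 0 are {M0 stuck-at-1, M1 stuck-at-1, M5 stuck-at-0, M6 stuck-at-0}.
Test 2 (A=0, B=1, C=1, D=0, E=0): fault-free M0=0, M1=1, M2=0, M3=0, M4=0, M5=1, M6=1 → 1; observed 0. Eliminates M0 stuck-at-1, M1 stuck-at-1.
Test 3 (A=1, B=1, C=0, D=0, E=0): fault-free M0=1, M1=1, M2=0, M3=0, M4=0, M5=1, M6=1 → 1; observed 1. Eliminates M6 stuck-at-0.
Only M5 stuck-at-0 is consistent with every test.

M5 stuck-at-0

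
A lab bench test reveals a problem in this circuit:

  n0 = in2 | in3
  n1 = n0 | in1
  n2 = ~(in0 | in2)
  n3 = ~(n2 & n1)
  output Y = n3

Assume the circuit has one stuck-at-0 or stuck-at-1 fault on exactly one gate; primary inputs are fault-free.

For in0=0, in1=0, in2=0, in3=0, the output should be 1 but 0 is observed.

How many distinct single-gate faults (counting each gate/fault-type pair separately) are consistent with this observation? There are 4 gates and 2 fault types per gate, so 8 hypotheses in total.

3

Fault-free: n0=0, n1=0, n2=1, n3=1 → 1. Observed 0.
  n0 stuck-at-0: output 1 ✗
  n0 stuck-at-1: output 0 ✓
  n1 stuck-at-0: output 1 ✗
  n1 stuck-at-1: output 0 ✓
  n2 stuck-at-0: output 1 ✗
  n2 stuck-at-1: output 1 ✗
  n3 stuck-at-0: output 0 ✓
  n3 stuck-at-1: output 1 ✗
Consistent faults: {n0 stuck-at-1, n1 stuck-at-1, n3 stuck-at-0} — 3 in all.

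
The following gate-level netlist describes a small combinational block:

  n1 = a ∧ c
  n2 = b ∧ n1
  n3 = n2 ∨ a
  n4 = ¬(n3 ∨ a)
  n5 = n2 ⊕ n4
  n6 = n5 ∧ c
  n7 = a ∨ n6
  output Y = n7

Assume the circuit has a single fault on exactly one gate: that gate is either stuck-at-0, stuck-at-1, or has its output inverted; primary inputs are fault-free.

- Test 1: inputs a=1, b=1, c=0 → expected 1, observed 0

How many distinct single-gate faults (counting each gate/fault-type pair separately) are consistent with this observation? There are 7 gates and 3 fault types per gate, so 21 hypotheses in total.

2

Fault-free: n1=0, n2=0, n3=1, n4=0, n5=0, n6=0, n7=1 → 1. Observed 0.
  n1: none of the 3 fault types match ✗
  n2: none of the 3 fault types match ✗
  n3: none of the 3 fault types match ✗
  n4: none of the 3 fault types match ✗
  n5: none of the 3 fault types match ✗
  n6: none of the 3 fault types match ✗
  n7: stuck-at-0, inverted output ✓; others ✗
Consistent faults: {n7 stuck-at-0, n7 inverted output} — 2 in all.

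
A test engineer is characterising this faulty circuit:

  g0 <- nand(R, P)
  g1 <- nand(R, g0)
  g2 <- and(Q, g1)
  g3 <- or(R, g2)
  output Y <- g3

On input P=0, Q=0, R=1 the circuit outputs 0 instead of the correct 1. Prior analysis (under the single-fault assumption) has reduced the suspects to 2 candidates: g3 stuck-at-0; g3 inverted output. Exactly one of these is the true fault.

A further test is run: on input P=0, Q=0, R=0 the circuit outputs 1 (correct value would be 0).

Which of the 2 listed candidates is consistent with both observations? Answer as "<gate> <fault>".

Evaluate each candidate on input P=0, Q=0, R=0:
  g3 stuck-at-0: g0=1, g1=1, g2=0, g3=0 [stuck-at-0] → 0 — eliminated
  g3 inverted output: g0=1, g1=1, g2=0, g3=1 [inverted output] → 1 — matches
Only g3 inverted output reproduces the observed 1.

g3 inverted output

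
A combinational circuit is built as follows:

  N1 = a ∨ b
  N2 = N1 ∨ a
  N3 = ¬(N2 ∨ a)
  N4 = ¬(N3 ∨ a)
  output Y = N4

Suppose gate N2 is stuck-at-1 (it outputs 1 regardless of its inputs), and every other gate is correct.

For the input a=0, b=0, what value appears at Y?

Propagate with N2 forced: N1=0, N2=1 [stuck-at-1], N3=0, N4=1.
So Y = 1. (Without the fault it would be 0.)

1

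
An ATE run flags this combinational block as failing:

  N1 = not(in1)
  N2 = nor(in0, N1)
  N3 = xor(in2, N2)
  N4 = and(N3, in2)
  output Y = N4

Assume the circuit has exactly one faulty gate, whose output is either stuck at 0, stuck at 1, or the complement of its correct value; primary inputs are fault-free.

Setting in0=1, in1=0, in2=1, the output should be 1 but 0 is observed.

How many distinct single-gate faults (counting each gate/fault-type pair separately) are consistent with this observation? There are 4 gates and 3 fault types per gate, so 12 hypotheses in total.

Fault-free: N1=1, N2=0, N3=1, N4=1 → 1. Observed 0.
  N1 stuck-at-0: output 1 ✗
  N1 stuck-at-1: output 1 ✗
  N1 inverted output: output 1 ✗
  N2 stuck-at-0: output 1 ✗
  N2 stuck-at-1: output 0 ✓
  N2 inverted output: output 0 ✓
  N3 stuck-at-0: output 0 ✓
  N3 stuck-at-1: output 1 ✗
  N3 inverted output: output 0 ✓
  N4 stuck-at-0: output 0 ✓
  N4 stuck-at-1: output 1 ✗
  N4 inverted output: output 0 ✓
Consistent faults: {N2 stuck-at-1, N2 inverted output, N3 stuck-at-0, N3 inverted output, N4 stuck-at-0, N4 inverted output} — 6 in all.

6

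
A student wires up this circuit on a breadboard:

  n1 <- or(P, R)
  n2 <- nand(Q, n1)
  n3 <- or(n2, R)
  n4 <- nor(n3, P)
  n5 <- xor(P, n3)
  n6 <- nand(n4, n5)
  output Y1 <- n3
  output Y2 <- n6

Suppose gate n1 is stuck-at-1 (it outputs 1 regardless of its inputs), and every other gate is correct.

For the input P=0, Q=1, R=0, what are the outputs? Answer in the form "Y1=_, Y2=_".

Propagate with n1 forced: n1=1 [stuck-at-1], n2=0, n3=0, n4=1, n5=0, n6=1.
So the outputs are Y1=0, Y2=1. (Without the fault they would be Y1=1, Y2=1.)

Y1=0, Y2=1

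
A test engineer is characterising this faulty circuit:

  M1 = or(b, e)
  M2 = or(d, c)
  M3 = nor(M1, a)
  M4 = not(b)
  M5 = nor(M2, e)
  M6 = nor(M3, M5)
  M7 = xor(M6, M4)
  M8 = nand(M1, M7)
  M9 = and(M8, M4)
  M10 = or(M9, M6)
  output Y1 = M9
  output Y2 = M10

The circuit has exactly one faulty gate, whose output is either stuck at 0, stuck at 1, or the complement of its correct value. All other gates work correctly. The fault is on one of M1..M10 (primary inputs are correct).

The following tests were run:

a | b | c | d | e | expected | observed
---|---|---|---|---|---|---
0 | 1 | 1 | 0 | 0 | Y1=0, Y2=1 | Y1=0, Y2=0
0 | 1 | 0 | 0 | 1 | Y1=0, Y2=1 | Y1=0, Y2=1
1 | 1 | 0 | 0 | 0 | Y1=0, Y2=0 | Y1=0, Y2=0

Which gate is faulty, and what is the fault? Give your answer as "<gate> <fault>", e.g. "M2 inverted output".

M2 stuck-at-0

Fault-free values for test 1 (a=0, b=1, c=1, d=0, e=0): M1=1, M2=1, M3=0, M4=0, M5=0, M6=1, M7=1, M8=0, M9=0, M10=1, giving Y1=0, Y2=1. Observed Y1=0, Y2=0.
Test 1: faults giving observed Y1=0, Y2=0 are {M1 stuck-at-0, M1 inverted output, M2 stuck-at-0, M2 inverted output, M3 stuck-at-1, M3 inverted output, M5 stuck-at-1, M5 inverted output, M6 stuck-at-0, M6 inverted output, M10 stuck-at-0, M10 inverted output}.
Test 2 (a=0, b=1, c=0, d=0, e=1): fault-free M1=1, M2=0, M3=0, M4=0, M5=0, M6=1, M7=1, M8=0, M9=0, M10=1 → Y1=0, Y2=1; observed Y1=0, Y2=1. Eliminates M1 stuck-at-0, M1 inverted output, M3 stuck-at-1, M3 inverted output, M5 stuck-at-1, M5 inverted output, M6 stuck-at-0, M6 inverted output, M10 stuck-at-0, M10 inverted output.
Test 3 (a=1, b=1, c=0, d=0, e=0): fault-free M1=1, M2=0, M3=0, M4=0, M5=1, M6=0, M7=0, M8=1, M9=0, M10=0 → Y1=0, Y2=0; observed Y1=0, Y2=0. Eliminates M2 inverted output.
Only M2 stuck-at-0 is consistent with every test.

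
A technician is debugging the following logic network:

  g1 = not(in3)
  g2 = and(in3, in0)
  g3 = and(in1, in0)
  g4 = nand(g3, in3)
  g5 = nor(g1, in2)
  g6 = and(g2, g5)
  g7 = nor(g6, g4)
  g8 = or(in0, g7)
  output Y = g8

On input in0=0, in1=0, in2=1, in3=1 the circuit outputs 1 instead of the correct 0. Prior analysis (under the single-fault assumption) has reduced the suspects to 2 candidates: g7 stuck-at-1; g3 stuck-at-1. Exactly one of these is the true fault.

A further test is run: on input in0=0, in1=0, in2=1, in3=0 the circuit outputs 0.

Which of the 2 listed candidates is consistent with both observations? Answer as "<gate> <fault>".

Evaluate each candidate on input in0=0, in1=0, in2=1, in3=0:
  g7 stuck-at-1: g1=1, g2=0, g3=0, g4=1, g5=0, g6=0, g7=1 [stuck-at-1], g8=1 → 1 — eliminated
  g3 stuck-at-1: g1=1, g2=0, g3=1 [stuck-at-1], g4=1, g5=0, g6=0, g7=0, g8=0 → 0 — matches
Only g3 stuck-at-1 reproduces the observed 0.

g3 stuck-at-1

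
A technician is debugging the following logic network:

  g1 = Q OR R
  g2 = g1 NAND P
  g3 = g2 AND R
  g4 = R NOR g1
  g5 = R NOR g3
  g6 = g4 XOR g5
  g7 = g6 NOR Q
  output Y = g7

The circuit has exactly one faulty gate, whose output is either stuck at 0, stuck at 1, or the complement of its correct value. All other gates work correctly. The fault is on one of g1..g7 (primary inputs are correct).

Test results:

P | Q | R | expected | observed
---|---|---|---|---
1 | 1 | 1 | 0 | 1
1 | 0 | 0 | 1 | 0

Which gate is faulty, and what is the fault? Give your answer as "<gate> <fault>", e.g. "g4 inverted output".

g7 inverted output

Fault-free values for test 1 (P=1, Q=1, R=1): g1=1, g2=0, g3=0, g4=0, g5=0, g6=0, g7=0, giving Y=0. Observed 1.
Test 1: faults giving observed 1 are {g7 stuck-at-1, g7 inverted output}.
Test 2 (P=1, Q=0, R=0): fault-free g1=0, g2=1, g3=0, g4=1, g5=1, g6=0, g7=1 → 1; observed 0. Eliminates g7 stuck-at-1.
Only g7 inverted output is consistent with every test.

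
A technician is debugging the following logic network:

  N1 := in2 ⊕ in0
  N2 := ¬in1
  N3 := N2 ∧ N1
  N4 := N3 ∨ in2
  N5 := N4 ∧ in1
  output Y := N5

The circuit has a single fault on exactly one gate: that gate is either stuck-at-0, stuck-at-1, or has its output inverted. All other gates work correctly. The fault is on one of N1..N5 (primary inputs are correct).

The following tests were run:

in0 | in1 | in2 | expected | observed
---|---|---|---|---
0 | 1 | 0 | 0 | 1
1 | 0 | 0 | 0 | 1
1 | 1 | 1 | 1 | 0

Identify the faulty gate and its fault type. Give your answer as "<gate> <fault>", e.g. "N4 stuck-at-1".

N5 inverted output

Fault-free values for test 1 (in0=0, in1=1, in2=0): N1=0, N2=0, N3=0, N4=0, N5=0, giving Y=0. Observed 1.
Test 1: faults giving observed 1 are {N3 stuck-at-1, N3 inverted output, N4 stuck-at-1, N4 inverted output, N5 stuck-at-1, N5 inverted output}.
Test 2 (in0=1, in1=0, in2=0): fault-free N1=1, N2=1, N3=1, N4=1, N5=0 → 0; observed 1. Eliminates N3 stuck-at-1, N3 inverted output, N4 stuck-at-1, N4 inverted output.
Test 3 (in0=1, in1=1, in2=1): fault-free N1=0, N2=0, N3=0, N4=1, N5=1 → 1; observed 0. Eliminates N5 stuck-at-1.
Only N5 inverted output is consistent with every test.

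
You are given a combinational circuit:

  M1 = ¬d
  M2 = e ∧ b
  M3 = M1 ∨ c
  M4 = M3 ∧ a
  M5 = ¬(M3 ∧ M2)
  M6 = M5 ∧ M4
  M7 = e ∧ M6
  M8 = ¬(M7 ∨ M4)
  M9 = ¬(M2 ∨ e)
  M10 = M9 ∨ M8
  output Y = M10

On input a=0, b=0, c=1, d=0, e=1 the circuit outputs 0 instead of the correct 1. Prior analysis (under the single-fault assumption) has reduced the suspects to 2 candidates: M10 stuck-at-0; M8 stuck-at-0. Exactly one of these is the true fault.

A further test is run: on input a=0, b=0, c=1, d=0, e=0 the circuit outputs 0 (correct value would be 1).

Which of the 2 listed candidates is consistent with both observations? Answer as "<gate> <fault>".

Evaluate each candidate on input a=0, b=0, c=1, d=0, e=0:
  M10 stuck-at-0: M1=1, M2=0, M3=1, M4=0, M5=1, M6=0, M7=0, M8=1, M9=1, M10=0 [stuck-at-0] → 0 — matches
  M8 stuck-at-0: M1=1, M2=0, M3=1, M4=0, M5=1, M6=0, M7=0, M8=0 [stuck-at-0], M9=1, M10=1 → 1 — eliminated
Only M10 stuck-at-0 reproduces the observed 0.

M10 stuck-at-0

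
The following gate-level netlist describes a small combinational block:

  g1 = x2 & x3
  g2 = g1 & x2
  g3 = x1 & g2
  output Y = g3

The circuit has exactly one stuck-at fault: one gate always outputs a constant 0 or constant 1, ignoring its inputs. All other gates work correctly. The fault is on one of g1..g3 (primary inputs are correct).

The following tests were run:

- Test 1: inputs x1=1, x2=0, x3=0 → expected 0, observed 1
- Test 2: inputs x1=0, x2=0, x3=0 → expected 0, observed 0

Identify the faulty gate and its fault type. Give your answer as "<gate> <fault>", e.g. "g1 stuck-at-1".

g2 stuck-at-1

Fault-free values for test 1 (x1=1, x2=0, x3=0): g1=0, g2=0, g3=0, giving Y=0. Observed 1.
Test 1: faults giving observed 1 are {g2 stuck-at-1, g3 stuck-at-1}.
Test 2 (x1=0, x2=0, x3=0): fault-free g1=0, g2=0, g3=0 → 0; observed 0. Eliminates g3 stuck-at-1.
Only g2 stuck-at-1 is consistent with every test.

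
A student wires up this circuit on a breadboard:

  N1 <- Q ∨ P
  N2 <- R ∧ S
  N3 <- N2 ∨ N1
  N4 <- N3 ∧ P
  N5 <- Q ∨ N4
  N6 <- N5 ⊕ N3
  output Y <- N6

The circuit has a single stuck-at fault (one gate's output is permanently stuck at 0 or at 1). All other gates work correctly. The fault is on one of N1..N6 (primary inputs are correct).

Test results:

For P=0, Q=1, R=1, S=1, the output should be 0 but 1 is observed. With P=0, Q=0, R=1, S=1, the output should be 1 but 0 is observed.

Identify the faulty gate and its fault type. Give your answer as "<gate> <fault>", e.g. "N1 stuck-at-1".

Fault-free values for test 1 (P=0, Q=1, R=1, S=1): N1=1, N2=1, N3=1, N4=0, N5=1, N6=0, giving Y=0. Observed 1.
Test 1: faults giving observed 1 are {N3 stuck-at-0, N5 stuck-at-0, N6 stuck-at-1}.
Test 2 (P=0, Q=0, R=1, S=1): fault-free N1=0, N2=1, N3=1, N4=0, N5=0, N6=1 → 1; observed 0. Eliminates N5 stuck-at-0, N6 stuck-at-1.
Only N3 stuck-at-0 is consistent with every test.

N3 stuck-at-0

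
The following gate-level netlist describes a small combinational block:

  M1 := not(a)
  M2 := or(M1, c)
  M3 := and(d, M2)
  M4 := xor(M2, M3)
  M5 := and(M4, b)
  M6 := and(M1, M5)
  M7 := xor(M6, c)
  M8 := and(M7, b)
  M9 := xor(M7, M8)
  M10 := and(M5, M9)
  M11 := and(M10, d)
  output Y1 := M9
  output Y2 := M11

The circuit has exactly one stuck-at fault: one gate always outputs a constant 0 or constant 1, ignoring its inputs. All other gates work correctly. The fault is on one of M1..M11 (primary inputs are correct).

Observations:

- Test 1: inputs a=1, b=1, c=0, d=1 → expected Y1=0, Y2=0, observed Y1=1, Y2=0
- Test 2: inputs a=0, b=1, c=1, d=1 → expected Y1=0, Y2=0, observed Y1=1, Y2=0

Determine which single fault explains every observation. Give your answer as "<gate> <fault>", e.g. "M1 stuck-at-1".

Fault-free values for test 1 (a=1, b=1, c=0, d=1): M1=0, M2=0, M3=0, M4=0, M5=0, M6=0, M7=0, M8=0, M9=0, M10=0, M11=0, giving Y1=0, Y2=0. Observed Y1=1, Y2=0.
Test 1: faults giving observed Y1=1, Y2=0 are {M8 stuck-at-1, M9 stuck-at-1}.
Test 2 (a=0, b=1, c=1, d=1): fault-free M1=1, M2=1, M3=1, M4=0, M5=0, M6=0, M7=1, M8=1, M9=0, M10=0, M11=0 → Y1=0, Y2=0; observed Y1=1, Y2=0. Eliminates M8 stuck-at-1.
Only M9 stuck-at-1 is consistent with every test.

M9 stuck-at-1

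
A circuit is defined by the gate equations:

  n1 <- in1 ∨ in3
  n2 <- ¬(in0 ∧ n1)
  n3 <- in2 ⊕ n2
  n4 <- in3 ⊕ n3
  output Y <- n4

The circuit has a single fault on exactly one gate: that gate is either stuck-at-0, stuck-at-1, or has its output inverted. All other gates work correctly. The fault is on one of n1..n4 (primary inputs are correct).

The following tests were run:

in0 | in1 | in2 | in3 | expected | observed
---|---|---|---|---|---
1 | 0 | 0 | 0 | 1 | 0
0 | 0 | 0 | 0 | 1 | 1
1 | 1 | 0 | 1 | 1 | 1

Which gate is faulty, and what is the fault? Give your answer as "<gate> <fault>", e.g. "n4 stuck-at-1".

Fault-free values for test 1 (in0=1, in1=0, in2=0, in3=0): n1=0, n2=1, n3=1, n4=1, giving Y=1. Observed 0.
Test 1: faults giving observed 0 are {n1 stuck-at-1, n1 inverted output, n2 stuck-at-0, n2 inverted output, n3 stuck-at-0, n3 inverted output, n4 stuck-at-0, n4 inverted output}.
Test 2 (in0=0, in1=0, in2=0, in3=0): fault-free n1=0, n2=1, n3=1, n4=1 → 1; observed 1. Eliminates n2 stuck-at-0, n2 inverted output, n3 stuck-at-0, n3 inverted output, n4 stuck-at-0, n4 inverted output.
Test 3 (in0=1, in1=1, in2=0, in3=1): fault-free n1=1, n2=0, n3=0, n4=1 → 1; observed 1. Eliminates n1 inverted output.
Only n1 stuck-at-1 is consistent with every test.

n1 stuck-at-1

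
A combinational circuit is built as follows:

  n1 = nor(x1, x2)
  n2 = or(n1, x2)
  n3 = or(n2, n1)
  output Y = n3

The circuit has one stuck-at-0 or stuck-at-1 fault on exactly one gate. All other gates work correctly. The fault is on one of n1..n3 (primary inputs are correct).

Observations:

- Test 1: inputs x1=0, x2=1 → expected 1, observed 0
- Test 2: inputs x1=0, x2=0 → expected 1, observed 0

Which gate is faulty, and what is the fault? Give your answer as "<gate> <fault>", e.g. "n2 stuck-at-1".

n3 stuck-at-0

Fault-free values for test 1 (x1=0, x2=1): n1=0, n2=1, n3=1, giving Y=1. Observed 0.
Test 1: faults giving observed 0 are {n2 stuck-at-0, n3 stuck-at-0}.
Test 2 (x1=0, x2=0): fault-free n1=1, n2=1, n3=1 → 1; observed 0. Eliminates n2 stuck-at-0.
Only n3 stuck-at-0 is consistent with every test.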